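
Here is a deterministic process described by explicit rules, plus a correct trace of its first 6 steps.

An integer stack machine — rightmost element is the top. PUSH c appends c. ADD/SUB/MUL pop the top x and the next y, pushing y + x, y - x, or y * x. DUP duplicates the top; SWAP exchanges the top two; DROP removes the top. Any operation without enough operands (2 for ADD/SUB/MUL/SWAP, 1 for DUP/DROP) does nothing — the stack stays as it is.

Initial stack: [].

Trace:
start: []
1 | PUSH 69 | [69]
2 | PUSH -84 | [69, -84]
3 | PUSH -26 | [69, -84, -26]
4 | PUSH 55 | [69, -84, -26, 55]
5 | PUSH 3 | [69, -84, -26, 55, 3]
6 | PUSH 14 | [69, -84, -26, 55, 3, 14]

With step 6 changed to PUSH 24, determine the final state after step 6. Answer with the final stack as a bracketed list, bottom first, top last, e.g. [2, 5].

(re-executing from step 6 with the substitution; state before step 6: [69, -84, -26, 55, 3])
6 | PUSH 24 | [69, -84, -26, 55, 3, 24]

[69, -84, -26, 55, 3, 24]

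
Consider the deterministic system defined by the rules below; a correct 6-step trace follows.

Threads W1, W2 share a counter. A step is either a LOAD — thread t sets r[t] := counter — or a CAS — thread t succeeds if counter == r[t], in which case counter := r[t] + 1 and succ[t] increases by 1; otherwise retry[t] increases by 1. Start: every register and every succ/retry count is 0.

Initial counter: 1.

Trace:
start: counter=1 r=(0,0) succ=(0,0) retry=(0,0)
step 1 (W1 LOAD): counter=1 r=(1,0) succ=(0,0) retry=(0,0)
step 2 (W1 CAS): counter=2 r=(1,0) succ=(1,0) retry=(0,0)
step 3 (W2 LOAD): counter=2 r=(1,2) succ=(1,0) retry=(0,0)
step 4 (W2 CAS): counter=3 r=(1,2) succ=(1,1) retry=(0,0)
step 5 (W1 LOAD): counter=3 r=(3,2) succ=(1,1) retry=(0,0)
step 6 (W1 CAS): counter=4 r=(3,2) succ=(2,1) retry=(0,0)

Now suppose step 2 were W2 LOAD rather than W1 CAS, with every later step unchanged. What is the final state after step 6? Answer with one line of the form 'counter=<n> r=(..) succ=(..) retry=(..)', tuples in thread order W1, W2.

counter=3 r=(2,1) succ=(1,1) retry=(0,0)

(re-executing from step 2 with the substitution; state before step 2: counter=1 r=(1,0) succ=(0,0) retry=(0,0))
step 2 (W2 LOAD): counter=1 r=(1,1) succ=(0,0) retry=(0,0)
step 3 (W2 LOAD): counter=1 r=(1,1) succ=(0,0) retry=(0,0)
step 4 (W2 CAS): counter=2 r=(1,1) succ=(0,1) retry=(0,0)
step 5 (W1 LOAD): counter=2 r=(2,1) succ=(0,1) retry=(0,0)
step 6 (W1 CAS): counter=3 r=(2,1) succ=(1,1) retry=(0,0)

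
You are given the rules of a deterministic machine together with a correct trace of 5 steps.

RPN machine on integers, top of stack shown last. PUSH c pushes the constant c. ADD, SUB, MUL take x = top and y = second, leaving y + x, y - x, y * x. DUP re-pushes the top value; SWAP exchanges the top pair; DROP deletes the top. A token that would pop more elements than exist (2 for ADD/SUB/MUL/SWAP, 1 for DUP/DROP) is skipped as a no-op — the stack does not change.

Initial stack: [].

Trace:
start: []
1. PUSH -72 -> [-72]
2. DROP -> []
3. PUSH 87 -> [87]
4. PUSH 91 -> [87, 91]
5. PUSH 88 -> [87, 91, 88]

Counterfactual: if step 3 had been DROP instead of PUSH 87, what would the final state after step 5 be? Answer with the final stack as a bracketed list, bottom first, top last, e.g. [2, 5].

(re-executing from step 3 with the substitution; state before step 3: [])
3. DROP -> []
4. PUSH 91 -> [91]
5. PUSH 88 -> [91, 88]

[91, 88]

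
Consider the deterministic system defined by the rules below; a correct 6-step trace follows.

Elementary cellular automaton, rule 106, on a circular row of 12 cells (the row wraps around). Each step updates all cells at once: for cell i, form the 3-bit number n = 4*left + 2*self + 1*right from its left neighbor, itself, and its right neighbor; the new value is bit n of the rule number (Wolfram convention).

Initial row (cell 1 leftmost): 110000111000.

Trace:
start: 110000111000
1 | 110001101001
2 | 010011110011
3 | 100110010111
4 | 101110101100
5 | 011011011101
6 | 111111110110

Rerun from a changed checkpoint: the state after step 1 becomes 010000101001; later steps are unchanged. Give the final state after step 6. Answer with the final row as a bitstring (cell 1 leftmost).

state after step 1 := 010000101001
2 | 100001010010
3 | 000010100101
4 | 000101001010
5 | 001010010100
6 | 010100101000

010100101000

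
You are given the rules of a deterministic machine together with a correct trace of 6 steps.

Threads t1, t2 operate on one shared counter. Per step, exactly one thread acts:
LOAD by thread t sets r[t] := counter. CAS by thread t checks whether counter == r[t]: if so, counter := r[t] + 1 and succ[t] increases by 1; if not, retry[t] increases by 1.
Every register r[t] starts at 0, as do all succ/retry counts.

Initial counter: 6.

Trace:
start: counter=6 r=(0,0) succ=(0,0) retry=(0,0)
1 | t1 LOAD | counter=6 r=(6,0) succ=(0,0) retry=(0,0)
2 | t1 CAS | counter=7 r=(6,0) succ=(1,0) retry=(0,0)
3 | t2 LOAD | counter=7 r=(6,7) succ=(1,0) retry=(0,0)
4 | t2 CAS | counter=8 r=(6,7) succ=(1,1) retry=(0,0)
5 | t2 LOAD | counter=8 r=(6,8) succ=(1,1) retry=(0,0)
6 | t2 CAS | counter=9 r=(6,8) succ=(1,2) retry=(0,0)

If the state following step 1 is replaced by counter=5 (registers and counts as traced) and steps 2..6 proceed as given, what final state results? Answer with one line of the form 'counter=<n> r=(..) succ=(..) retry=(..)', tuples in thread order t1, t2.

counter=7 r=(6,6) succ=(0,2) retry=(1,0)

state after step 1 := counter=5 r=(6,0) succ=(0,0) retry=(0,0)
2 | t1 CAS | counter=5 r=(6,0) succ=(0,0) retry=(1,0)
3 | t2 LOAD | counter=5 r=(6,5) succ=(0,0) retry=(1,0)
4 | t2 CAS | counter=6 r=(6,5) succ=(0,1) retry=(1,0)
5 | t2 LOAD | counter=6 r=(6,6) succ=(0,1) retry=(1,0)
6 | t2 CAS | counter=7 r=(6,6) succ=(0,2) retry=(1,0)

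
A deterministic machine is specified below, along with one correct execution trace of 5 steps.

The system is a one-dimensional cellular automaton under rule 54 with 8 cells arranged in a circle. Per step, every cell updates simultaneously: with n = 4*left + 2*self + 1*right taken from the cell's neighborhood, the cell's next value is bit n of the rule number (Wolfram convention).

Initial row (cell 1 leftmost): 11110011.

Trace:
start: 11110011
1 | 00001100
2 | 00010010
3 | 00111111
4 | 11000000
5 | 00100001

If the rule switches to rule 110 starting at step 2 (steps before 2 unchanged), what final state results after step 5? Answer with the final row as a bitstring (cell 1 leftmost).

(re-executing steps 2..5 under rule 110; state before step 2: 00001100)
2 | 00011100
3 | 00110100
4 | 01111100
5 | 11000100

11000100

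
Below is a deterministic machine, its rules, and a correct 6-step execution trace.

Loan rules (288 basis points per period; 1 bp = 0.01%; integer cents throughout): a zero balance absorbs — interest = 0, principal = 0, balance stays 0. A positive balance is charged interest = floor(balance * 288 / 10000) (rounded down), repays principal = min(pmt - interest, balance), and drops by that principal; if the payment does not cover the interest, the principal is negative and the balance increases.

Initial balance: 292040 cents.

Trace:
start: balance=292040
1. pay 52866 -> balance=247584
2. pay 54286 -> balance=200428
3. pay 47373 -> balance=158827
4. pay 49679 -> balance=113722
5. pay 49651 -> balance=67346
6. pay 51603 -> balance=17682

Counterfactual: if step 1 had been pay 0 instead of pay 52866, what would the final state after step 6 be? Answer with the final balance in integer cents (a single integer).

78611

(re-executing from step 1 with the substitution; state before step 1: balance=292040)
1. pay 0 -> balance=300450
2. pay 54286 -> balance=254816
3. pay 47373 -> balance=214781
4. pay 49679 -> balance=171287
5. pay 49651 -> balance=126569
6. pay 51603 -> balance=78611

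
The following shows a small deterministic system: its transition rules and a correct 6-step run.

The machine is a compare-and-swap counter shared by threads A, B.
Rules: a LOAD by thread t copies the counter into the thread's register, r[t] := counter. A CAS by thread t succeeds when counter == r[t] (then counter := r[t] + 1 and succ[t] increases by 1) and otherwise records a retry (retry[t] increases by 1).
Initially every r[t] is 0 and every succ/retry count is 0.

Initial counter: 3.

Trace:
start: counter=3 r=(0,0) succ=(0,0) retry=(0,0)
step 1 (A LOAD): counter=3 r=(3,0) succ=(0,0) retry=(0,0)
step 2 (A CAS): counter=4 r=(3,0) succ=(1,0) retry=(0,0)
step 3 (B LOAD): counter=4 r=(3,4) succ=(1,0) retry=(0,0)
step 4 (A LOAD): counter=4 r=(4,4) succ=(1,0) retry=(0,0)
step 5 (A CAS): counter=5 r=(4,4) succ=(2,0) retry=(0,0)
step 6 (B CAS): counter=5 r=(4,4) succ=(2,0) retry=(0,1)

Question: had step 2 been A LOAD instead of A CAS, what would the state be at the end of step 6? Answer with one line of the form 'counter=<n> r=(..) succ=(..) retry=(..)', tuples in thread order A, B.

(re-executing from step 2 with the substitution; state before step 2: counter=3 r=(3,0) succ=(0,0) retry=(0,0))
step 2 (A LOAD): counter=3 r=(3,0) succ=(0,0) retry=(0,0)
step 3 (B LOAD): counter=3 r=(3,3) succ=(0,0) retry=(0,0)
step 4 (A LOAD): counter=3 r=(3,3) succ=(0,0) retry=(0,0)
step 5 (A CAS): counter=4 r=(3,3) succ=(1,0) retry=(0,0)
step 6 (B CAS): counter=4 r=(3,3) succ=(1,0) retry=(0,1)

counter=4 r=(3,3) succ=(1,0) retry=(0,1)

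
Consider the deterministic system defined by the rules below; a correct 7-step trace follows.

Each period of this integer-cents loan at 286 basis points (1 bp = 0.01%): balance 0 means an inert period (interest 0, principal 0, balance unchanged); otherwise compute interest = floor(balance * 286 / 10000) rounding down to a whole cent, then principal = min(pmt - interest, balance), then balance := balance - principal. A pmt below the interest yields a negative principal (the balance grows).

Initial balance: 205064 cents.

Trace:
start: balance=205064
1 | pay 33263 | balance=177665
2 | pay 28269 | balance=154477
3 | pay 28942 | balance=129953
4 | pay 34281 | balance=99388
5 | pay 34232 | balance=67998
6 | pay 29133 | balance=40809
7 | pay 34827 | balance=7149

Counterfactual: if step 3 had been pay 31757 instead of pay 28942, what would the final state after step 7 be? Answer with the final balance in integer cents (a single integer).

(re-executing from step 3 with the substitution; state before step 3: balance=154477)
3 | pay 31757 | balance=127138
4 | pay 34281 | balance=96493
5 | pay 34232 | balance=65020
6 | pay 29133 | balance=37746
7 | pay 34827 | balance=3998

3998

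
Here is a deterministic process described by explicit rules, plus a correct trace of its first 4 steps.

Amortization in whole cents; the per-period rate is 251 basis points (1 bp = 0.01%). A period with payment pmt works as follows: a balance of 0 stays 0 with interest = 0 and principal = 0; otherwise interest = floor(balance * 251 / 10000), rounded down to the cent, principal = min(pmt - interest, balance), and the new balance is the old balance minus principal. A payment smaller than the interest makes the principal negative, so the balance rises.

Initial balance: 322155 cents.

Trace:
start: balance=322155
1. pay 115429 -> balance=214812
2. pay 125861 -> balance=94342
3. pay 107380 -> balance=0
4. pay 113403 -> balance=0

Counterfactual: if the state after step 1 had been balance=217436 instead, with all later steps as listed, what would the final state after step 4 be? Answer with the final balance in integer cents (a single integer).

state after step 1 := balance=217436
2. pay 125861 -> balance=97032
3. pay 107380 -> balance=0
4. pay 113403 -> balance=0

0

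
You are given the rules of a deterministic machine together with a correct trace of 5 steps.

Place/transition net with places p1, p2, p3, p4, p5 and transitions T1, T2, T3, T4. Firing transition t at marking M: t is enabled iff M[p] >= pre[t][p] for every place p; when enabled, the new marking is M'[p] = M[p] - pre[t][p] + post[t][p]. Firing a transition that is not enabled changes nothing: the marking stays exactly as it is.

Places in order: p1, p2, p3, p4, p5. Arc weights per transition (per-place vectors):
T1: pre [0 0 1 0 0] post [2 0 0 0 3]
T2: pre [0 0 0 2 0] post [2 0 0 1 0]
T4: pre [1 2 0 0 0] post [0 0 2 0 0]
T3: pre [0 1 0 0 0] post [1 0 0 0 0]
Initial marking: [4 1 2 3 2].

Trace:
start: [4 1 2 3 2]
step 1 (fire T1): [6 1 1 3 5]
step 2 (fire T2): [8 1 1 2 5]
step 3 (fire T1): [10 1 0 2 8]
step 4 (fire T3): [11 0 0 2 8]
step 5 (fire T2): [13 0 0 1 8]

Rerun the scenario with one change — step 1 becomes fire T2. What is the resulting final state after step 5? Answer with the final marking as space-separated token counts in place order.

(re-executing from step 1 with the substitution; state before step 1: [4 1 2 3 2])
step 1 (fire T2): [6 1 2 2 2]
step 2 (fire T2): [8 1 2 1 2]
step 3 (fire T1): [10 1 1 1 5]
step 4 (fire T3): [11 0 1 1 5]
step 5 (fire T2): [11 0 1 1 5]

11 0 1 1 5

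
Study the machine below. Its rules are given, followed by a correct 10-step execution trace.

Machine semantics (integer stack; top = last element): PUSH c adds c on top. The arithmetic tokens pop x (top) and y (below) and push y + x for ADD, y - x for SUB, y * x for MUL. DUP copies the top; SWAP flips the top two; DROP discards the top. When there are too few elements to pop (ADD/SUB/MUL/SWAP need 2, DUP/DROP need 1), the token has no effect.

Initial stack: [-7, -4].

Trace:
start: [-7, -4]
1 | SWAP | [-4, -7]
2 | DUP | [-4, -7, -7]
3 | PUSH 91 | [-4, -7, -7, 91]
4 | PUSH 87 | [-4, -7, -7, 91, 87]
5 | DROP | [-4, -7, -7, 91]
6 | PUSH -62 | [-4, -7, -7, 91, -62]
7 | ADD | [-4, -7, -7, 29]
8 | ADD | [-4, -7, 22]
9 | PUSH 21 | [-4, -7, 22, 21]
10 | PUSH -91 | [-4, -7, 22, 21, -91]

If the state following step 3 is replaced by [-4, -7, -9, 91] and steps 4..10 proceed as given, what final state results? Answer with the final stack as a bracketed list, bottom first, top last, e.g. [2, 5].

[-4, -7, 20, 21, -91]

state after step 3 := [-4, -7, -9, 91]
4 | PUSH 87 | [-4, -7, -9, 91, 87]
5 | DROP | [-4, -7, -9, 91]
6 | PUSH -62 | [-4, -7, -9, 91, -62]
7 | ADD | [-4, -7, -9, 29]
8 | ADD | [-4, -7, 20]
9 | PUSH 21 | [-4, -7, 20, 21]
10 | PUSH -91 | [-4, -7, 20, 21, -91]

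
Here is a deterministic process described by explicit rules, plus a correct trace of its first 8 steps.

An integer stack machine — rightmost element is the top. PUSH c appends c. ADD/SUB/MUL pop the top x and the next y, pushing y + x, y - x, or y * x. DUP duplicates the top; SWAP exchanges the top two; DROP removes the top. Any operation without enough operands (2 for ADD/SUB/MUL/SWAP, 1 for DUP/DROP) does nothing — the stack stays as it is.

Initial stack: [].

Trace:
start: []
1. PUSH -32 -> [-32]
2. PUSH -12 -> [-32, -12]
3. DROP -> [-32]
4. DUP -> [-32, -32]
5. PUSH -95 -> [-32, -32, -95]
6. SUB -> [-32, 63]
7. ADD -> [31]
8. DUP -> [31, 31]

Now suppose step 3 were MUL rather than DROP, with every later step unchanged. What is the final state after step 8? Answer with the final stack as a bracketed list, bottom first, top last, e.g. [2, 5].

(re-executing from step 3 with the substitution; state before step 3: [-32, -12])
3. MUL -> [384]
4. DUP -> [384, 384]
5. PUSH -95 -> [384, 384, -95]
6. SUB -> [384, 479]
7. ADD -> [863]
8. DUP -> [863, 863]

[863, 863]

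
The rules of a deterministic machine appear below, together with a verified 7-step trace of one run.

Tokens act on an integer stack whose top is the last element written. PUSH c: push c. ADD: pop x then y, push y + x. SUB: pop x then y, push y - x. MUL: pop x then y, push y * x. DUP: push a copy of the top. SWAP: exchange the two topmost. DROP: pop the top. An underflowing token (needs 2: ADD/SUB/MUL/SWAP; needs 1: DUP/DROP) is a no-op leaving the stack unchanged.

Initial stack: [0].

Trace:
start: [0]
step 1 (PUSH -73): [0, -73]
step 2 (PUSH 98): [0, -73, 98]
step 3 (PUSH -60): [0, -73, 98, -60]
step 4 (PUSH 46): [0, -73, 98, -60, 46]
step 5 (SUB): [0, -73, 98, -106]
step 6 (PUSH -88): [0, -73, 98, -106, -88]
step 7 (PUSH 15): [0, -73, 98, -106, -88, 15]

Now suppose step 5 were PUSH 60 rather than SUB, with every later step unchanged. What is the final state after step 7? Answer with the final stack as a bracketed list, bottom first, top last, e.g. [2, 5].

[0, -73, 98, -60, 46, 60, -88, 15]

(re-executing from step 5 with the substitution; state before step 5: [0, -73, 98, -60, 46])
step 5 (PUSH 60): [0, -73, 98, -60, 46, 60]
step 6 (PUSH -88): [0, -73, 98, -60, 46, 60, -88]
step 7 (PUSH 15): [0, -73, 98, -60, 46, 60, -88, 15]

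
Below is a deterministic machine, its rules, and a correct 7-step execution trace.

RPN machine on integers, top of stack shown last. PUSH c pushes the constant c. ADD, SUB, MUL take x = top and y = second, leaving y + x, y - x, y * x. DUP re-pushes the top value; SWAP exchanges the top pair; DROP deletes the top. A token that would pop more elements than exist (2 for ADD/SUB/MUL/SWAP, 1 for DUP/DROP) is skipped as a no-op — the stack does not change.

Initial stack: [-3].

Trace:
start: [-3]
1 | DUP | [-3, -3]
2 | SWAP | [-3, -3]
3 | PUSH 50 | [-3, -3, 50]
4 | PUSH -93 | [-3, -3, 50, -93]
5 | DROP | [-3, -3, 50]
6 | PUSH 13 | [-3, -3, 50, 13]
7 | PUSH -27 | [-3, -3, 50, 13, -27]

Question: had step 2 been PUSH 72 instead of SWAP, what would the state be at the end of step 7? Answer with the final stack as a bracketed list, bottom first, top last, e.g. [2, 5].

(re-executing from step 2 with the substitution; state before step 2: [-3, -3])
2 | PUSH 72 | [-3, -3, 72]
3 | PUSH 50 | [-3, -3, 72, 50]
4 | PUSH -93 | [-3, -3, 72, 50, -93]
5 | DROP | [-3, -3, 72, 50]
6 | PUSH 13 | [-3, -3, 72, 50, 13]
7 | PUSH -27 | [-3, -3, 72, 50, 13, -27]

[-3, -3, 72, 50, 13, -27]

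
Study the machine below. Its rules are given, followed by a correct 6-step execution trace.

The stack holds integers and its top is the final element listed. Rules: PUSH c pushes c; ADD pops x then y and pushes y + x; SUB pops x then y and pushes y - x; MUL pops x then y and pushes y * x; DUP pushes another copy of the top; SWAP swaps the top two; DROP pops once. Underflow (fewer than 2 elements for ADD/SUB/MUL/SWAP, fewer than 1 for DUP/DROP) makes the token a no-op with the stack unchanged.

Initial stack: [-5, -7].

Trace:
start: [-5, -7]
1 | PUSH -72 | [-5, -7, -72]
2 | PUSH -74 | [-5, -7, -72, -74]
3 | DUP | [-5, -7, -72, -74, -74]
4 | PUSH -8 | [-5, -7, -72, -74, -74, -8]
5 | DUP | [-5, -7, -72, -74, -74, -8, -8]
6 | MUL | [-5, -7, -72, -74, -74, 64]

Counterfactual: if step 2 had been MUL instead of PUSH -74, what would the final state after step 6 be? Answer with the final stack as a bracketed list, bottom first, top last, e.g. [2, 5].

[-5, 504, 504, 64]

(re-executing from step 2 with the substitution; state before step 2: [-5, -7, -72])
2 | MUL | [-5, 504]
3 | DUP | [-5, 504, 504]
4 | PUSH -8 | [-5, 504, 504, -8]
5 | DUP | [-5, 504, 504, -8, -8]
6 | MUL | [-5, 504, 504, 64]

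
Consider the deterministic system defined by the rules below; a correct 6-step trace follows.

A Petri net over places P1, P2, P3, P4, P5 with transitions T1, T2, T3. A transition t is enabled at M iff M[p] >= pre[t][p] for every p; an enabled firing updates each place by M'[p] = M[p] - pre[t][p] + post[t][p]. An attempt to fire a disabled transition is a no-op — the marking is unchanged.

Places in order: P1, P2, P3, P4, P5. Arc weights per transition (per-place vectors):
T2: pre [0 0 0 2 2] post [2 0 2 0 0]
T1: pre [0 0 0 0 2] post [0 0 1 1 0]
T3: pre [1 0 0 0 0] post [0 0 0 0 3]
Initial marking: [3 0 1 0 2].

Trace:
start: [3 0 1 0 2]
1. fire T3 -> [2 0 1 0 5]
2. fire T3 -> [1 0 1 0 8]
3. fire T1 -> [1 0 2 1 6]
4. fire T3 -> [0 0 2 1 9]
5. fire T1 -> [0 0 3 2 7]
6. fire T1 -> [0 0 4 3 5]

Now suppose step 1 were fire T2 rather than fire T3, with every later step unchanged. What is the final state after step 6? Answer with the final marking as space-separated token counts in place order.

1 0 4 3 2

(re-executing from step 1 with the substitution; state before step 1: [3 0 1 0 2])
1. fire T2 -> [3 0 1 0 2]
2. fire T3 -> [2 0 1 0 5]
3. fire T1 -> [2 0 2 1 3]
4. fire T3 -> [1 0 2 1 6]
5. fire T1 -> [1 0 3 2 4]
6. fire T1 -> [1 0 4 3 2]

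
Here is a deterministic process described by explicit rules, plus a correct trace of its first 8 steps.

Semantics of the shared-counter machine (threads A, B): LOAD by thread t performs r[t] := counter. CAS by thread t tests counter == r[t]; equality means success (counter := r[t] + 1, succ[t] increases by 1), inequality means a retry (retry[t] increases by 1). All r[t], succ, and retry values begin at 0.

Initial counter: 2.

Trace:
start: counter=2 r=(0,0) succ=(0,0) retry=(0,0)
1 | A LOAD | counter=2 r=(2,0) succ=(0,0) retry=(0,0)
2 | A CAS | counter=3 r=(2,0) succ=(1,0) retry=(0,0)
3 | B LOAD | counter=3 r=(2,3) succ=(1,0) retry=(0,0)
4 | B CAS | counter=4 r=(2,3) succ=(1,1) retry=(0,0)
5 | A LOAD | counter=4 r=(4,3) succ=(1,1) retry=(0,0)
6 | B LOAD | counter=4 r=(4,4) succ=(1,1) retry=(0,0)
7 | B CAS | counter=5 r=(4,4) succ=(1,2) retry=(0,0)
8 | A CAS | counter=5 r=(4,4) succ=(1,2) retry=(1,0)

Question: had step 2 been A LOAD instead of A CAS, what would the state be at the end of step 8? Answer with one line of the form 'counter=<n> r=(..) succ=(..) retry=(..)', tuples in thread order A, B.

counter=4 r=(3,3) succ=(0,2) retry=(1,0)

(re-executing from step 2 with the substitution; state before step 2: counter=2 r=(2,0) succ=(0,0) retry=(0,0))
2 | A LOAD | counter=2 r=(2,0) succ=(0,0) retry=(0,0)
3 | B LOAD | counter=2 r=(2,2) succ=(0,0) retry=(0,0)
4 | B CAS | counter=3 r=(2,2) succ=(0,1) retry=(0,0)
5 | A LOAD | counter=3 r=(3,2) succ=(0,1) retry=(0,0)
6 | B LOAD | counter=3 r=(3,3) succ=(0,1) retry=(0,0)
7 | B CAS | counter=4 r=(3,3) succ=(0,2) retry=(0,0)
8 | A CAS | counter=4 r=(3,3) succ=(0,2) retry=(1,0)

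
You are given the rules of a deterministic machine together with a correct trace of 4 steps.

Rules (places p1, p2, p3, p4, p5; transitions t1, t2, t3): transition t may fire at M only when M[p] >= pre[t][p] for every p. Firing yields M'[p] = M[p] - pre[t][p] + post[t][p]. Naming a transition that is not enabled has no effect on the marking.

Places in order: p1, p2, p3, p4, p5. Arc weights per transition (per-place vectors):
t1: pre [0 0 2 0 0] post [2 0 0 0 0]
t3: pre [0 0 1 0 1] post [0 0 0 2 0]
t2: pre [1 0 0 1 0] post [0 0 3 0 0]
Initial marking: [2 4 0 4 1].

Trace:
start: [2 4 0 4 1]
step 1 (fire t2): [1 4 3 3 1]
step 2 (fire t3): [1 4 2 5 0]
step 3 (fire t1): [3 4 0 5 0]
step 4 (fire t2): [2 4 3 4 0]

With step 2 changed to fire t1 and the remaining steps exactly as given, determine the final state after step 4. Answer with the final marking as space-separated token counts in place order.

2 4 4 2 1

(re-executing from step 2 with the substitution; state before step 2: [1 4 3 3 1])
step 2 (fire t1): [3 4 1 3 1]
step 3 (fire t1): [3 4 1 3 1]
step 4 (fire t2): [2 4 4 2 1]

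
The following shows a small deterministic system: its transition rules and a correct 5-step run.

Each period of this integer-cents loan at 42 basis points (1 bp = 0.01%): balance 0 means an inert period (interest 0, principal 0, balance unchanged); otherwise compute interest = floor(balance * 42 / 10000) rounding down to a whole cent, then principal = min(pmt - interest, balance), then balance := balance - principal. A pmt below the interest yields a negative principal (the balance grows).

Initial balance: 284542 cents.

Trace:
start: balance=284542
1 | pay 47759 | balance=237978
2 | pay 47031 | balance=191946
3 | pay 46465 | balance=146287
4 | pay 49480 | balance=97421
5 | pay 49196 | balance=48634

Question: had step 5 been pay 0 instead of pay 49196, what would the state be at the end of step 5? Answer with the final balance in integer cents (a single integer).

(re-executing from step 5 with the substitution; state before step 5: balance=97421)
5 | pay 0 | balance=97830

97830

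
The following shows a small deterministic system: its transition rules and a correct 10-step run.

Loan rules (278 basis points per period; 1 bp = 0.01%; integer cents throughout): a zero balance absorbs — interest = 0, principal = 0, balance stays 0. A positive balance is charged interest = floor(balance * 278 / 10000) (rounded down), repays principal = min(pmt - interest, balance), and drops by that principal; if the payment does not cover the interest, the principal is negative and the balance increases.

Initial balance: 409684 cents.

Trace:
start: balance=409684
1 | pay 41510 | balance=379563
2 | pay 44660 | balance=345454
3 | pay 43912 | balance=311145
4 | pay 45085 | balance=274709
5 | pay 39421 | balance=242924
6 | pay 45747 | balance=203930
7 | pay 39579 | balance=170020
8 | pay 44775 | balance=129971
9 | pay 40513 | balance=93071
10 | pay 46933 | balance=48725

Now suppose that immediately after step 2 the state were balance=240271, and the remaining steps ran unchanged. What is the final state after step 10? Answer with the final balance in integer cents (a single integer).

0

state after step 2 := balance=240271
3 | pay 43912 | balance=203038
4 | pay 45085 | balance=163597
5 | pay 39421 | balance=128723
6 | pay 45747 | balance=86554
7 | pay 39579 | balance=49381
8 | pay 44775 | balance=5978
9 | pay 40513 | balance=0
10 | pay 46933 | balance=0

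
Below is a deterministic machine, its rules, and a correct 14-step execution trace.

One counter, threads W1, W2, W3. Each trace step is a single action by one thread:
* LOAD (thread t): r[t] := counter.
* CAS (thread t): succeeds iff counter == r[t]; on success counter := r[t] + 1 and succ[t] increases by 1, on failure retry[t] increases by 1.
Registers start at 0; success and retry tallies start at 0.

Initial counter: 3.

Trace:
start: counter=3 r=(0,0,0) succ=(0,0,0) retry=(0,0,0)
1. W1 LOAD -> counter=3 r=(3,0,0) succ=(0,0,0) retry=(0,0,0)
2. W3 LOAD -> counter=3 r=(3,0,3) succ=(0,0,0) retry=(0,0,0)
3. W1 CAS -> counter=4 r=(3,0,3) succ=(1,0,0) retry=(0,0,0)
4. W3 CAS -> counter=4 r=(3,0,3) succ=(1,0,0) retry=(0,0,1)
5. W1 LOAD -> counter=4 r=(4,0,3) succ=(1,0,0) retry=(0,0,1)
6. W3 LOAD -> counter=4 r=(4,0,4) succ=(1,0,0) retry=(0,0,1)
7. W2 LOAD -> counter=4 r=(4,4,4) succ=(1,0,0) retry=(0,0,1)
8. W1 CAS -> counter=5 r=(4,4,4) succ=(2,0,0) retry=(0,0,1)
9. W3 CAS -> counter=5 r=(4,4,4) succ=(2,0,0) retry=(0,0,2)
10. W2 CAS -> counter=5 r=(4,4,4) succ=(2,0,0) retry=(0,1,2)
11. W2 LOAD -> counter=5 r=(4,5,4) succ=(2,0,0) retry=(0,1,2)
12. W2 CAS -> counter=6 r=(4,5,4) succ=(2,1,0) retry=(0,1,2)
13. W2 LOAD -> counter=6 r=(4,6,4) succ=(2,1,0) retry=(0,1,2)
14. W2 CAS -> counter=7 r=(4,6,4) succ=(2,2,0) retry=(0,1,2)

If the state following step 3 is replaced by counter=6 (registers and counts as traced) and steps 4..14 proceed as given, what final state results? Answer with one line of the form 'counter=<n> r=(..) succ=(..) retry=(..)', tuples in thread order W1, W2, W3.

counter=9 r=(6,8,6) succ=(2,2,0) retry=(0,1,2)

state after step 3 := counter=6 r=(3,0,3) succ=(1,0,0) retry=(0,0,0)
4. W3 CAS -> counter=6 r=(3,0,3) succ=(1,0,0) retry=(0,0,1)
5. W1 LOAD -> counter=6 r=(6,0,3) succ=(1,0,0) retry=(0,0,1)
6. W3 LOAD -> counter=6 r=(6,0,6) succ=(1,0,0) retry=(0,0,1)
7. W2 LOAD -> counter=6 r=(6,6,6) succ=(1,0,0) retry=(0,0,1)
8. W1 CAS -> counter=7 r=(6,6,6) succ=(2,0,0) retry=(0,0,1)
9. W3 CAS -> counter=7 r=(6,6,6) succ=(2,0,0) retry=(0,0,2)
10. W2 CAS -> counter=7 r=(6,6,6) succ=(2,0,0) retry=(0,1,2)
11. W2 LOAD -> counter=7 r=(6,7,6) succ=(2,0,0) retry=(0,1,2)
12. W2 CAS -> counter=8 r=(6,7,6) succ=(2,1,0) retry=(0,1,2)
13. W2 LOAD -> counter=8 r=(6,8,6) succ=(2,1,0) retry=(0,1,2)
14. W2 CAS -> counter=9 r=(6,8,6) succ=(2,2,0) retry=(0,1,2)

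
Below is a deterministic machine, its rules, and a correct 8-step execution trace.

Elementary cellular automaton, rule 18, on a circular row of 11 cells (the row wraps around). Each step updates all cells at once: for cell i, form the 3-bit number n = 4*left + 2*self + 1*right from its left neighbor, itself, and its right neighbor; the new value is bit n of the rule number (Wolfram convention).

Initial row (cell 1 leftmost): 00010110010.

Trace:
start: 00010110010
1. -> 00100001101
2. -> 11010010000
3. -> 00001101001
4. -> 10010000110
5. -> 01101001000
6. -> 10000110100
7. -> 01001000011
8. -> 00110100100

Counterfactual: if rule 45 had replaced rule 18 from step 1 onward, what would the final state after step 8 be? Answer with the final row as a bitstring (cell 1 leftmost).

(re-executing steps 1..8 under rule 45; state before step 1: 00010110010)
1. -> 11011100010
2. -> 10110001011
3. -> 01100101110
4. -> 01000111000
5. -> 01010100011
6. -> 11111101010
7. -> 10000011111
8. -> 00111010000

00111010000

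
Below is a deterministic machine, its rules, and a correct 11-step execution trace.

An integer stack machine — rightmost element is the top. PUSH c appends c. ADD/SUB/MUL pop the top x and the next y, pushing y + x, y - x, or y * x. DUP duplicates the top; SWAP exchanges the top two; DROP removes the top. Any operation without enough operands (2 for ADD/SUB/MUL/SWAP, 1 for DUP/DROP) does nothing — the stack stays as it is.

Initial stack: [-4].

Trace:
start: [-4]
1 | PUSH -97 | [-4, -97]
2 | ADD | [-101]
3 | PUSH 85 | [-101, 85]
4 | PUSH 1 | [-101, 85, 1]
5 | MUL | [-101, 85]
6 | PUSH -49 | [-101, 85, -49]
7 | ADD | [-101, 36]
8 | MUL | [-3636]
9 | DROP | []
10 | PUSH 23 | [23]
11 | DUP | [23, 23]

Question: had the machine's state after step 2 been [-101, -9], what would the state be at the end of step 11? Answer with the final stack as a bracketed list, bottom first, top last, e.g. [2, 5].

state after step 2 := [-101, -9]
3 | PUSH 85 | [-101, -9, 85]
4 | PUSH 1 | [-101, -9, 85, 1]
5 | MUL | [-101, -9, 85]
6 | PUSH -49 | [-101, -9, 85, -49]
7 | ADD | [-101, -9, 36]
8 | MUL | [-101, -324]
9 | DROP | [-101]
10 | PUSH 23 | [-101, 23]
11 | DUP | [-101, 23, 23]

[-101, 23, 23]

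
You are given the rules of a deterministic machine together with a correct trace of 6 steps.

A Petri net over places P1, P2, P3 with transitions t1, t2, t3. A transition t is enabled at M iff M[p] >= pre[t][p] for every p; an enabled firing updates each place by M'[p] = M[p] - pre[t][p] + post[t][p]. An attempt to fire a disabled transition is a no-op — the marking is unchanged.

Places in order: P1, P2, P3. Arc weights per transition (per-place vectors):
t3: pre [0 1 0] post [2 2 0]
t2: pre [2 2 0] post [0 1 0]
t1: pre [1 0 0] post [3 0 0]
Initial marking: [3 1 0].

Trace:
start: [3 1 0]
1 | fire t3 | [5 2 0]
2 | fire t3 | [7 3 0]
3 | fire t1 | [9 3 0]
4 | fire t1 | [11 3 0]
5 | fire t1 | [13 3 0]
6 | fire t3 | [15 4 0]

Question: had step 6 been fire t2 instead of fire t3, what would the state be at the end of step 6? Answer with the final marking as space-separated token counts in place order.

(re-executing from step 6 with the substitution; state before step 6: [13 3 0])
6 | fire t2 | [11 2 0]

11 2 0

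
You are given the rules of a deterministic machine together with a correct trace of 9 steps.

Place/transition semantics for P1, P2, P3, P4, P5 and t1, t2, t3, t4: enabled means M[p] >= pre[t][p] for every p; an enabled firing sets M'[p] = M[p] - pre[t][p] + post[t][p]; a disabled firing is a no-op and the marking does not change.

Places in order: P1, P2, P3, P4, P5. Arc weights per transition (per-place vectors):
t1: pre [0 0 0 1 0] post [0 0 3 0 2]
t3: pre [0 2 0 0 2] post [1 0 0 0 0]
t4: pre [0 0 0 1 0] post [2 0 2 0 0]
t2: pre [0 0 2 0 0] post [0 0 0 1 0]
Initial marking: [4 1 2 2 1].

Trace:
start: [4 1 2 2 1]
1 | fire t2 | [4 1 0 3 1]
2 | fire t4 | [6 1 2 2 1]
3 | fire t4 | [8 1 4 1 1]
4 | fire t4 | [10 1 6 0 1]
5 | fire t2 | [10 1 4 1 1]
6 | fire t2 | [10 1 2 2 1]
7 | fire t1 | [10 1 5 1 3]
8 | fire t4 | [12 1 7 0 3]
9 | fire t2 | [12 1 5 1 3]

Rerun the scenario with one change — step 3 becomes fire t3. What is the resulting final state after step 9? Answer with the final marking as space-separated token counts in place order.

10 1 3 2 3

(re-executing from step 3 with the substitution; state before step 3: [6 1 2 2 1])
3 | fire t3 | [6 1 2 2 1]
4 | fire t4 | [8 1 4 1 1]
5 | fire t2 | [8 1 2 2 1]
6 | fire t2 | [8 1 0 3 1]
7 | fire t1 | [8 1 3 2 3]
8 | fire t4 | [10 1 5 1 3]
9 | fire t2 | [10 1 3 2 3]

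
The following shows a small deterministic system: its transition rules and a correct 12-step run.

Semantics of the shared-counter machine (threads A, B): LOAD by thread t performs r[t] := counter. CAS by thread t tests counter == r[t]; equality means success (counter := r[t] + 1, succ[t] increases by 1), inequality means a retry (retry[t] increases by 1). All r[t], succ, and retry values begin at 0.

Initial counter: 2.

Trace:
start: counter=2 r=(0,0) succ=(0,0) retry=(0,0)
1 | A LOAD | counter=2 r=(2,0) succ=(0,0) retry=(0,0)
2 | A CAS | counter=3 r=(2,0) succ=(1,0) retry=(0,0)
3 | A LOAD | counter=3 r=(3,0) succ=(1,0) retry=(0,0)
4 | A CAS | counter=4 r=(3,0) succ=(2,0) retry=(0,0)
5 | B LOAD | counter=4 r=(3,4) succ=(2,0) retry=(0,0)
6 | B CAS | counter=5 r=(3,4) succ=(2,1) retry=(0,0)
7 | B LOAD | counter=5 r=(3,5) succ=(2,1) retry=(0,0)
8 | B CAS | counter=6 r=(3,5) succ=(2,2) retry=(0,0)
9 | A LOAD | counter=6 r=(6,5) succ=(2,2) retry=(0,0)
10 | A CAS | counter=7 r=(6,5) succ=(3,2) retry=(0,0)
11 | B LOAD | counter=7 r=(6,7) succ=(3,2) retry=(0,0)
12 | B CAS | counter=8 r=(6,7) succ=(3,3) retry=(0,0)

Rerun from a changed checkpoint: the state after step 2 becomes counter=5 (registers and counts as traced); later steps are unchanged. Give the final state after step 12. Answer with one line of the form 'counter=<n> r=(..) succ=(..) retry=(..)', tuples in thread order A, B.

counter=10 r=(8,9) succ=(3,3) retry=(0,0)

state after step 2 := counter=5 r=(2,0) succ=(1,0) retry=(0,0)
3 | A LOAD | counter=5 r=(5,0) succ=(1,0) retry=(0,0)
4 | A CAS | counter=6 r=(5,0) succ=(2,0) retry=(0,0)
5 | B LOAD | counter=6 r=(5,6) succ=(2,0) retry=(0,0)
6 | B CAS | counter=7 r=(5,6) succ=(2,1) retry=(0,0)
7 | B LOAD | counter=7 r=(5,7) succ=(2,1) retry=(0,0)
8 | B CAS | counter=8 r=(5,7) succ=(2,2) retry=(0,0)
9 | A LOAD | counter=8 r=(8,7) succ=(2,2) retry=(0,0)
10 | A CAS | counter=9 r=(8,7) succ=(3,2) retry=(0,0)
11 | B LOAD | counter=9 r=(8,9) succ=(3,2) retry=(0,0)
12 | B CAS | counter=10 r=(8,9) succ=(3,3) retry=(0,0)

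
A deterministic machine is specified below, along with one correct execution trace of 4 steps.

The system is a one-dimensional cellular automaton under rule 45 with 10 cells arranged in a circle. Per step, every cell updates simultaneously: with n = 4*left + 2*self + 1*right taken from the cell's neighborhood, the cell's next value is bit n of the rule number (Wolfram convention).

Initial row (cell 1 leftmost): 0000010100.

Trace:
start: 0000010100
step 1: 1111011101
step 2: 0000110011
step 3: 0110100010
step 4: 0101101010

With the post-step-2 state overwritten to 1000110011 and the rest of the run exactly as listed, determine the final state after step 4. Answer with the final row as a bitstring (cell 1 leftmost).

1011101010

state after step 2 := 1000110011
step 3: 0010100010
step 4: 1011101010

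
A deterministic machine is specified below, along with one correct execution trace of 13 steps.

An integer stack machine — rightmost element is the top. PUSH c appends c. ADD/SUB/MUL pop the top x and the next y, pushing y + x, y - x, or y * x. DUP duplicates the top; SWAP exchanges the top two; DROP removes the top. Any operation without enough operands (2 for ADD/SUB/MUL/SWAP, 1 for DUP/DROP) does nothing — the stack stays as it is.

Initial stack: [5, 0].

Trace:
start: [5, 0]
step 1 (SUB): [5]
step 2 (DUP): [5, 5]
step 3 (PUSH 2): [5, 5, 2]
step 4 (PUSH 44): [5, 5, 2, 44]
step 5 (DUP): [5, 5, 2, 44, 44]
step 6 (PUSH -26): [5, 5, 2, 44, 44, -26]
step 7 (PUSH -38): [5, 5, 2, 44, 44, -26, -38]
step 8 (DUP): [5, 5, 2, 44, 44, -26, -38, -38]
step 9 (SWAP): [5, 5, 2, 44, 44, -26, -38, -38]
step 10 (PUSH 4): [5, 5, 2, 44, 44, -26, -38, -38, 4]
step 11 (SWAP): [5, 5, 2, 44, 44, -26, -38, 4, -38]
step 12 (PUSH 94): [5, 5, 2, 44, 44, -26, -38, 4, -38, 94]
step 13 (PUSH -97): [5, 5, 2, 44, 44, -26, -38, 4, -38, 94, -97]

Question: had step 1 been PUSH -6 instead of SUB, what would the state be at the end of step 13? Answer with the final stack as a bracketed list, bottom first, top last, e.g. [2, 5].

(re-executing from step 1 with the substitution; state before step 1: [5, 0])
step 1 (PUSH -6): [5, 0, -6]
step 2 (DUP): [5, 0, -6, -6]
step 3 (PUSH 2): [5, 0, -6, -6, 2]
step 4 (PUSH 44): [5, 0, -6, -6, 2, 44]
step 5 (DUP): [5, 0, -6, -6, 2, 44, 44]
step 6 (PUSH -26): [5, 0, -6, -6, 2, 44, 44, -26]
step 7 (PUSH -38): [5, 0, -6, -6, 2, 44, 44, -26, -38]
step 8 (DUP): [5, 0, -6, -6, 2, 44, 44, -26, -38, -38]
step 9 (SWAP): [5, 0, -6, -6, 2, 44, 44, -26, -38, -38]
step 10 (PUSH 4): [5, 0, -6, -6, 2, 44, 44, -26, -38, -38, 4]
step 11 (SWAP): [5, 0, -6, -6, 2, 44, 44, -26, -38, 4, -38]
step 12 (PUSH 94): [5, 0, -6, -6, 2, 44, 44, -26, -38, 4, -38, 94]
step 13 (PUSH -97): [5, 0, -6, -6, 2, 44, 44, -26, -38, 4, -38, 94, -97]

[5, 0, -6, -6, 2, 44, 44, -26, -38, 4, -38, 94, -97]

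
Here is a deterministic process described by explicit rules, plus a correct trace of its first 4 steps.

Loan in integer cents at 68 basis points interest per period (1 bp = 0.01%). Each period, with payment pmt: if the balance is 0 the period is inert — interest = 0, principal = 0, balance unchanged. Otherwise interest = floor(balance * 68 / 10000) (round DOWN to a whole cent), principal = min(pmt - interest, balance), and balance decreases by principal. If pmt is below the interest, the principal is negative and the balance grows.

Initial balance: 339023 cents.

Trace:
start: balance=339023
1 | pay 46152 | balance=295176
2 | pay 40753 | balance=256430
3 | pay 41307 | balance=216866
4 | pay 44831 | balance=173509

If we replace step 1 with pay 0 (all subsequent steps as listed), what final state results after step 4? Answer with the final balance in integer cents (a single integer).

(re-executing from step 1 with the substitution; state before step 1: balance=339023)
1 | pay 0 | balance=341328
2 | pay 40753 | balance=302896
3 | pay 41307 | balance=263648
4 | pay 44831 | balance=220609

220609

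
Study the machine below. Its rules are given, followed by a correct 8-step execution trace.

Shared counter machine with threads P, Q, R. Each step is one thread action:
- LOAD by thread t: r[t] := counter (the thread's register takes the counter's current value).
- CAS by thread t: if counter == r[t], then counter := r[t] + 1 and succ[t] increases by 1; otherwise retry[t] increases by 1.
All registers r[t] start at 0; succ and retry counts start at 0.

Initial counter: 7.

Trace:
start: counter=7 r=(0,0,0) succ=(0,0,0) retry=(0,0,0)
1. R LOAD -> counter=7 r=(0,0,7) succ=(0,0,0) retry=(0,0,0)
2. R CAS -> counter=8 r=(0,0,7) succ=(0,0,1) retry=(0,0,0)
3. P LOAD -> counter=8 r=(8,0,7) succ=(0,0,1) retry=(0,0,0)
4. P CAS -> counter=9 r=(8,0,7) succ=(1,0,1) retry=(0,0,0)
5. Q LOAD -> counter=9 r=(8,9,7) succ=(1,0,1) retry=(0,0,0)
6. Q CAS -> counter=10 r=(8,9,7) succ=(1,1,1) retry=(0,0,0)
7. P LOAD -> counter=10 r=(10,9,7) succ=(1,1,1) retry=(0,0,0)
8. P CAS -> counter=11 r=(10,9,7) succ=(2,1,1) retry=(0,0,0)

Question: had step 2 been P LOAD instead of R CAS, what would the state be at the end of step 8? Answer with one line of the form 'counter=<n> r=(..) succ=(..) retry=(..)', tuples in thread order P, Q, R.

(re-executing from step 2 with the substitution; state before step 2: counter=7 r=(0,0,7) succ=(0,0,0) retry=(0,0,0))
2. P LOAD -> counter=7 r=(7,0,7) succ=(0,0,0) retry=(0,0,0)
3. P LOAD -> counter=7 r=(7,0,7) succ=(0,0,0) retry=(0,0,0)
4. P CAS -> counter=8 r=(7,0,7) succ=(1,0,0) retry=(0,0,0)
5. Q LOAD -> counter=8 r=(7,8,7) succ=(1,0,0) retry=(0,0,0)
6. Q CAS -> counter=9 r=(7,8,7) succ=(1,1,0) retry=(0,0,0)
7. P LOAD -> counter=9 r=(9,8,7) succ=(1,1,0) retry=(0,0,0)
8. P CAS -> counter=10 r=(9,8,7) succ=(2,1,0) retry=(0,0,0)

counter=10 r=(9,8,7) succ=(2,1,0) retry=(0,0,0)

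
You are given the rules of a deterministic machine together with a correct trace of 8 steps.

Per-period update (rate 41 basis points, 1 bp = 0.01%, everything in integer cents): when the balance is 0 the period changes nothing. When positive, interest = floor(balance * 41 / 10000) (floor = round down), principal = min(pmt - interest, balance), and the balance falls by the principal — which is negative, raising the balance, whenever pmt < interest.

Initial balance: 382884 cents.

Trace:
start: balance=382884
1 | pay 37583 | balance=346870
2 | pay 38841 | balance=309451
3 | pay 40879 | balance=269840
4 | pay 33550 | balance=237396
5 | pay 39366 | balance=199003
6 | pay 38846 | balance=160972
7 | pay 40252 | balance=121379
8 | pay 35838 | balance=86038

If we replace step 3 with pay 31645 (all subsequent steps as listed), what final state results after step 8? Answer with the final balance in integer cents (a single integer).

95465

(re-executing from step 3 with the substitution; state before step 3: balance=309451)
3 | pay 31645 | balance=279074
4 | pay 33550 | balance=246668
5 | pay 39366 | balance=208313
6 | pay 38846 | balance=170321
7 | pay 40252 | balance=130767
8 | pay 35838 | balance=95465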